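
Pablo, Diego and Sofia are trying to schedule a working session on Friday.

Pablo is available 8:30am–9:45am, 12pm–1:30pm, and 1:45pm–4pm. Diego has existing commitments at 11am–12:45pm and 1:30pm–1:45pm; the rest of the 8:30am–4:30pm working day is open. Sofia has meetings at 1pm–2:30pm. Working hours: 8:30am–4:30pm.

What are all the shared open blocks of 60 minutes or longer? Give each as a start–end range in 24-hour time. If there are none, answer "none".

Diego free within 08:30–16:30: 08:30–11:00, 12:45–13:30, 13:45–16:30.
Sofia free within 08:30–16:30: 08:30–13:00, 14:30–16:30.
Pablo ∩ Diego: 08:30–09:45, 12:45–13:30, 13:45–16:00.
Pablo ∩ Diego ∩ Sofia: 08:30–09:45, 12:45–13:00, 14:30–16:00.
Windows ≥ 60 min: 08:30–09:45, 14:30–16:00.

08:30–09:45, 14:30–16:00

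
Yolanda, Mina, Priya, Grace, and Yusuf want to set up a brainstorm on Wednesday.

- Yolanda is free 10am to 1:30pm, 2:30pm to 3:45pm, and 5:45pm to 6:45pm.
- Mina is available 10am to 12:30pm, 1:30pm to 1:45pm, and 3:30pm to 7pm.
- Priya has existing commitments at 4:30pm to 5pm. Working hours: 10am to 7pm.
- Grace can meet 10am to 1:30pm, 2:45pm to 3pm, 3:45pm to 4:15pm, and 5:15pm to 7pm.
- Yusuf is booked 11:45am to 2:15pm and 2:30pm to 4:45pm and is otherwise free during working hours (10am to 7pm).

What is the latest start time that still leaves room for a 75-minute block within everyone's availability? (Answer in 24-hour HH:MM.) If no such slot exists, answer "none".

Priya free within 10:00–19:00: 10:00–16:30, 17:00–19:00.
Yusuf free within 10:00–19:00: 10:00–11:45, 14:15–14:30, 16:45–19:00.
Yolanda ∩ Mina: 10:00–12:30, 15:30–15:45, 17:45–18:45.
Yolanda ∩ Mina ∩ Priya: 10:00–12:30, 15:30–15:45, 17:45–18:45.
Yolanda ∩ Mina ∩ Priya ∩ Grace: 10:00–12:30, 17:45–18:45.
Yolanda ∩ Mina ∩ Priya ∩ Grace ∩ Yusuf: 10:00–11:45, 17:45–18:45.
Windows ≥ 75 min: 10:00–11:45.
Latest start in the last window 10:00–11:45 is 11:45 − 75 min = 10:30.

10:30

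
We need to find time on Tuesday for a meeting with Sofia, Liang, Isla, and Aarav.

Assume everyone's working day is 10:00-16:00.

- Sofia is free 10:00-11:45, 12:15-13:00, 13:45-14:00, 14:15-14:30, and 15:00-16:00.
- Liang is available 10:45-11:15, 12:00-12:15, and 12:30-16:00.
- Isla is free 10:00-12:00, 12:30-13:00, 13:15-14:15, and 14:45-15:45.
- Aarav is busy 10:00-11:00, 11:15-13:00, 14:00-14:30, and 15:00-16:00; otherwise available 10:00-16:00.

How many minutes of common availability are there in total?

Aarav free within 10:00–16:00: 11:00–11:15, 13:00–14:00, 14:30–15:00.
Sofia ∩ Liang: 10:45–11:15, 12:30–13:00, 13:45–14:00, 14:15–14:30, 15:00–16:00.
Sofia ∩ Liang ∩ Isla: 10:45–11:15, 12:30–13:00, 13:45–14:00, 15:00–15:45.
Sofia ∩ Liang ∩ Isla ∩ Aarav: 11:00–11:15, 13:45–14:00.
Total common minutes: 15 + 15 = 30.

30 minutes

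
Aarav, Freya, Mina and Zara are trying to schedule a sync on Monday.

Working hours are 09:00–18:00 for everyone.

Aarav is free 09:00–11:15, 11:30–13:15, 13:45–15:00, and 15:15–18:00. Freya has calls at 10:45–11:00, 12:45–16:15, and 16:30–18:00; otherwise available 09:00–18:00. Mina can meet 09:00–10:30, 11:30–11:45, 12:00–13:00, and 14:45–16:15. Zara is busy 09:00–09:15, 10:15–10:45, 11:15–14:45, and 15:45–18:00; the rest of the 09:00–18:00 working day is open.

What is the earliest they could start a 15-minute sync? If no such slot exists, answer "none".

09:15

Freya free within 09:00–18:00: 09:00–10:45, 11:00–12:45, 16:15–16:30.
Zara free within 09:00–18:00: 09:15–10:15, 10:45–11:15, 14:45–15:45.
Aarav ∩ Freya: 09:00–10:45, 11:00–11:15, 11:30–12:45, 16:15–16:30.
Aarav ∩ Freya ∩ Mina: 09:00–10:30, 11:30–11:45, 12:00–12:45.
Aarav ∩ Freya ∩ Mina ∩ Zara: 09:15–10:15.
Windows ≥ 15 min: 09:15–10:15.
Earliest such window starts at 09:15.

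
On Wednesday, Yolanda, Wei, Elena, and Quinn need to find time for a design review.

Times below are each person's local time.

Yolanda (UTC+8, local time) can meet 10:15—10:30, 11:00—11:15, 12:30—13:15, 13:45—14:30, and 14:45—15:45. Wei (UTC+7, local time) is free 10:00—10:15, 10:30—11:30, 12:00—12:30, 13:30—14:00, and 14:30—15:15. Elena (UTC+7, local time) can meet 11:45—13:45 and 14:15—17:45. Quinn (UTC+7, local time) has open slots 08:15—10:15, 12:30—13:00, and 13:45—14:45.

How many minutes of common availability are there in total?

15 minutes

Yolanda → UTC: 02:15–02:30, 03:00–03:15, 04:30–05:15, 05:45–06:30, 06:45–07:45.
Wei → UTC: 03:00–03:15, 03:30–04:30, 05:00–05:30, 06:30–07:00, 07:30–08:15.
Elena → UTC: 04:45–06:45, 07:15–10:45.
Quinn → UTC: 01:15–03:15, 05:30–06:00, 06:45–07:45.
Yolanda ∩ Wei: 03:00–03:15, 05:00–05:15, 06:45–07:00, 07:30–07:45.
Yolanda ∩ Wei ∩ Elena: 05:00–05:15, 07:30–07:45.
Yolanda ∩ Wei ∩ Elena ∩ Quinn: 07:30–07:45.
Total common minutes: 15.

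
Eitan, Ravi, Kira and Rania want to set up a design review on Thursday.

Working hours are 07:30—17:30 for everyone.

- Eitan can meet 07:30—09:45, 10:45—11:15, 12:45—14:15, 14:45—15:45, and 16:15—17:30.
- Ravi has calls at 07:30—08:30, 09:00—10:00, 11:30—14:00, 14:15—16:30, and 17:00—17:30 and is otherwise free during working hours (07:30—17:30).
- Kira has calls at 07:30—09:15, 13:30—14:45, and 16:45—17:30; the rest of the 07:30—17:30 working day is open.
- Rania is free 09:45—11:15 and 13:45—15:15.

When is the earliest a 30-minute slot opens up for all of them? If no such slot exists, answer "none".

10:45

Ravi free within 07:30–17:30: 08:30–09:00, 10:00–11:30, 14:00–14:15, 16:30–17:00.
Kira free within 07:30–17:30: 09:15–13:30, 14:45–16:45.
Eitan ∩ Ravi: 08:30–09:00, 10:45–11:15, 14:00–14:15, 16:30–17:00.
Eitan ∩ Ravi ∩ Kira: 10:45–11:15, 16:30–16:45.
Eitan ∩ Ravi ∩ Kira ∩ Rania: 10:45–11:15.
Windows ≥ 30 min: 10:45–11:15.
Earliest such window starts at 10:45.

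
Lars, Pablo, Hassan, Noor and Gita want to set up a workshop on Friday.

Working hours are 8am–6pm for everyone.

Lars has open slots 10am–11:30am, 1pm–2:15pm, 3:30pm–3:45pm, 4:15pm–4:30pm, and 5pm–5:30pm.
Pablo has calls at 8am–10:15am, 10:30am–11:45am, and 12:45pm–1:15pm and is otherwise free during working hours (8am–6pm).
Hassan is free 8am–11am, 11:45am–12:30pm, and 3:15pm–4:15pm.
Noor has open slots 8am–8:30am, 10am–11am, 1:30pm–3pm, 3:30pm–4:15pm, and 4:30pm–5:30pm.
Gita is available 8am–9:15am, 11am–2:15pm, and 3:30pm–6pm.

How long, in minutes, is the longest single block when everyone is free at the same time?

15 minutes

Pablo free within 08:00–18:00: 10:15–10:30, 11:45–12:45, 13:15–18:00.
Lars ∩ Pablo: 10:15–10:30, 13:15–14:15, 15:30–15:45, 16:15–16:30, 17:00–17:30.
Lars ∩ Pablo ∩ Hassan: 10:15–10:30, 15:30–15:45.
Lars ∩ Pablo ∩ Hassan ∩ Noor: 10:15–10:30, 15:30–15:45.
Lars ∩ Pablo ∩ Hassan ∩ Noor ∩ Gita: 15:30–15:45.
Single common window of 15 minutes.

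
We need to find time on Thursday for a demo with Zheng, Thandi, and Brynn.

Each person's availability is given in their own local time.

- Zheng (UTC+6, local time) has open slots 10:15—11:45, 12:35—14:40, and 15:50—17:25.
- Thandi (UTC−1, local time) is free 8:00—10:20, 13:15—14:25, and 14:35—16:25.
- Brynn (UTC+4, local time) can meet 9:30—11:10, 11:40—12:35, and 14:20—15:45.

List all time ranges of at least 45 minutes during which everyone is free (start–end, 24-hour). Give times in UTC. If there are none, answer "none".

Zheng → UTC: 04:15–05:45, 06:35–08:40, 09:50–11:25.
Thandi → UTC: 09:00–11:20, 14:15–15:25, 15:35–17:25.
Brynn → UTC: 05:30–07:10, 07:40–08:35, 10:20–11:45.
Zheng ∩ Thandi: 09:50–11:20.
Zheng ∩ Thandi ∩ Brynn: 10:20–11:20.
Windows ≥ 45 min: 10:20–11:20.

10:20–11:20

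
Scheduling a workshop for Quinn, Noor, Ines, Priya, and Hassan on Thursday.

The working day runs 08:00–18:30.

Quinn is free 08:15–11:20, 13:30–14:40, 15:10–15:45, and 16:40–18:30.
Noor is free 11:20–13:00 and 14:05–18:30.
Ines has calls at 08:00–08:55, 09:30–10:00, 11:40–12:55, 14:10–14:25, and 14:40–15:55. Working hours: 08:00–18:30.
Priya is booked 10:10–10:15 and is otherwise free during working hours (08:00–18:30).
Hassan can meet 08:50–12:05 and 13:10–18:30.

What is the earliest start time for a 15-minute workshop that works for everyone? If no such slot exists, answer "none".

14:25

Ines free within 08:00–18:30: 08:55–09:30, 10:00–11:40, 12:55–14:10, 14:25–14:40, 15:55–18:30.
Priya free within 08:00–18:30: 08:00–10:10, 10:15–18:30.
Quinn ∩ Noor: 14:05–14:40, 15:10–15:45, 16:40–18:30.
Quinn ∩ Noor ∩ Ines: 14:05–14:10, 14:25–14:40, 16:40–18:30.
Quinn ∩ Noor ∩ Ines ∩ Priya: 14:05–14:10, 14:25–14:40, 16:40–18:30.
Quinn ∩ Noor ∩ Ines ∩ Priya ∩ Hassan: 14:05–14:10, 14:25–14:40, 16:40–18:30.
Windows ≥ 15 min: 14:25–14:40, 16:40–18:30.
Earliest such window starts at 14:25.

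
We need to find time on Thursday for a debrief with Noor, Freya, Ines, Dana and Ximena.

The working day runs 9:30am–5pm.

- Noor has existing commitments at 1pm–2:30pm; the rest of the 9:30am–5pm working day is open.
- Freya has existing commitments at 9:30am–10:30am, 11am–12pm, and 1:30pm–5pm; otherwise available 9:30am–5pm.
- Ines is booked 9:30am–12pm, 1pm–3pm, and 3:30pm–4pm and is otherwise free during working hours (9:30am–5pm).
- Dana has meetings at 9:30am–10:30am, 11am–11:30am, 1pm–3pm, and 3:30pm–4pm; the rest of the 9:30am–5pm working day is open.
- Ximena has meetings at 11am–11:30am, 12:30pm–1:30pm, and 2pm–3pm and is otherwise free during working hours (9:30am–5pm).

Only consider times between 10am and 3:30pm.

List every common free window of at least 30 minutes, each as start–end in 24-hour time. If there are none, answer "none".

12:00–12:30

Noor free within 09:30–17:00: 09:30–13:00, 14:30–17:00.
Freya free within 09:30–17:00: 10:30–11:00, 12:00–13:30.
Ines free within 09:30–17:00: 12:00–13:00, 15:00–15:30, 16:00–17:00.
Dana free within 09:30–17:00: 10:30–11:00, 11:30–13:00, 15:00–15:30, 16:00–17:00.
Ximena free within 09:30–17:00: 09:30–11:00, 11:30–12:30, 13:30–14:00, 15:00–17:00.
Noor ∩ Freya: 10:30–11:00, 12:00–13:00.
Noor ∩ Freya ∩ Ines: 12:00–13:00.
Noor ∩ Freya ∩ Ines ∩ Dana: 12:00–13:00.
Noor ∩ Freya ∩ Ines ∩ Dana ∩ Ximena: 12:00–12:30.
Restricted to 10:00–15:30: 12:00–12:30.
Windows ≥ 30 min: 12:00–12:30.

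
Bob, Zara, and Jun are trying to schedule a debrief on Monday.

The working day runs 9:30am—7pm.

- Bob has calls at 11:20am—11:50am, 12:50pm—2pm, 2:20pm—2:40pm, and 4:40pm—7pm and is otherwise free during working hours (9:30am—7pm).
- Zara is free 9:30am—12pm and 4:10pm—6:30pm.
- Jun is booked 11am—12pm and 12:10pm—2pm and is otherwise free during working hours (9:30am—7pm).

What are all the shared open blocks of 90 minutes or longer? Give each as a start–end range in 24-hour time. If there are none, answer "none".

09:30–11:00

Bob free within 09:30–19:00: 09:30–11:20, 11:50–12:50, 14:00–14:20, 14:40–16:40.
Jun free within 09:30–19:00: 09:30–11:00, 12:00–12:10, 14:00–19:00.
Bob ∩ Zara: 09:30–11:20, 11:50–12:00, 16:10–16:40.
Bob ∩ Zara ∩ Jun: 09:30–11:00, 16:10–16:40.
Windows ≥ 90 min: 09:30–11:00.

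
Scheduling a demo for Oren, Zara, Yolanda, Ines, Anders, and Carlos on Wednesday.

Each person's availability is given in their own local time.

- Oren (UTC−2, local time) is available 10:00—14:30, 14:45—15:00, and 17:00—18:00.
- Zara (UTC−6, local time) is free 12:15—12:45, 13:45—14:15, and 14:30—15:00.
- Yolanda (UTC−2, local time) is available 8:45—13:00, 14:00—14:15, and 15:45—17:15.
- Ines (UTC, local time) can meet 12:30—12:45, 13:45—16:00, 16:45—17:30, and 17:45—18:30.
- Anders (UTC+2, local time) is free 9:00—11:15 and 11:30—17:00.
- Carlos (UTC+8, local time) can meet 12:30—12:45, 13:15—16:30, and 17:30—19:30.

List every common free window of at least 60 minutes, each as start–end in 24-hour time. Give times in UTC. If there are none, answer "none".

none

Oren → UTC: 12:00–16:30, 16:45–17:00, 19:00–20:00.
Zara → UTC: 18:15–18:45, 19:45–20:15, 20:30–21:00.
Yolanda → UTC: 10:45–15:00, 16:00–16:15, 17:45–19:15.
Ines → UTC: 12:30–12:45, 13:45–16:00, 16:45–17:30, 17:45–18:30.
Anders → UTC: 07:00–09:15, 09:30–15:00.
Carlos → UTC: 04:30–04:45, 05:15–08:30, 09:30–11:30.
Oren ∩ Zara: 19:45–20:00.
Oren ∩ Zara ∩ Yolanda: (none).
Oren ∩ Zara ∩ Yolanda ∩ Ines: (none).
Oren ∩ Zara ∩ Yolanda ∩ Ines ∩ Anders: (none).
Oren ∩ Zara ∩ Yolanda ∩ Ines ∩ Anders ∩ Carlos: (none).
Windows ≥ 60 min: (none).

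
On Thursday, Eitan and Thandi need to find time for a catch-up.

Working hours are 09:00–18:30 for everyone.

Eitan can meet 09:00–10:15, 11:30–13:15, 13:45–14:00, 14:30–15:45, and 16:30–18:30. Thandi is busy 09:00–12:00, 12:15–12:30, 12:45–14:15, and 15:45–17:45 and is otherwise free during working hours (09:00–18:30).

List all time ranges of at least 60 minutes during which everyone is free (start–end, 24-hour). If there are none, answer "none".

Thandi free within 09:00–18:30: 12:00–12:15, 12:30–12:45, 14:15–15:45, 17:45–18:30.
Eitan ∩ Thandi: 12:00–12:15, 12:30–12:45, 14:30–15:45, 17:45–18:30.
Windows ≥ 60 min: 14:30–15:45.

14:30–15:45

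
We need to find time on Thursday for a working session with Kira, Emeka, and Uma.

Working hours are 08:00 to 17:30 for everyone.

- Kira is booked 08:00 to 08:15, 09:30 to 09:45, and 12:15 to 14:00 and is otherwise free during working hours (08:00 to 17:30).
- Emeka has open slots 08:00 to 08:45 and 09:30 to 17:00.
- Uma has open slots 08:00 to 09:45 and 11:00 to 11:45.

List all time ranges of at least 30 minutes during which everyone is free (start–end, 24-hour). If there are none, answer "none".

08:15–08:45, 11:00–11:45

Kira free within 08:00–17:30: 08:15–09:30, 09:45–12:15, 14:00–17:30.
Kira ∩ Emeka: 08:15–08:45, 09:45–12:15, 14:00–17:00.
Kira ∩ Emeka ∩ Uma: 08:15–08:45, 11:00–11:45.
Windows ≥ 30 min: 08:15–08:45, 11:00–11:45.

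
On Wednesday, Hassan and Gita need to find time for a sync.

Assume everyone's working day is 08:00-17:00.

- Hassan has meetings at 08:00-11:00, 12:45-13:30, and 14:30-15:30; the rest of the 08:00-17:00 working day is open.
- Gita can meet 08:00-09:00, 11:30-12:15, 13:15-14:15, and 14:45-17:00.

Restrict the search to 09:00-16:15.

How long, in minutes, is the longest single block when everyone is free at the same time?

Hassan free within 08:00–17:00: 11:00–12:45, 13:30–14:30, 15:30–17:00.
Hassan ∩ Gita: 11:30–12:15, 13:30–14:15, 15:30–17:00.
Restricted to 09:00–16:15: 11:30–12:15, 13:30–14:15, 15:30–16:15.
Common window lengths: 45, 45, 45 min; longest is 45.

45 minutes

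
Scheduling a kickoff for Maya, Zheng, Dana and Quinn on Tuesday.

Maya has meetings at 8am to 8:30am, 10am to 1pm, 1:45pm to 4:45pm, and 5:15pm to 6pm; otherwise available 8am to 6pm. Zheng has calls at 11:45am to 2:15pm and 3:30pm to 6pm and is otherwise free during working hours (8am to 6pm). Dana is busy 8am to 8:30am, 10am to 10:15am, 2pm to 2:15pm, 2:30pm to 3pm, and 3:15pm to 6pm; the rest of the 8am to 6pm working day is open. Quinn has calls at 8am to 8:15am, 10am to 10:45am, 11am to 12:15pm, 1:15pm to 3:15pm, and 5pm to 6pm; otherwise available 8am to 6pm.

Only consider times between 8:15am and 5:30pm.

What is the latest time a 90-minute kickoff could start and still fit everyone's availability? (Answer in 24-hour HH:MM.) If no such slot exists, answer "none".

08:30

Maya free within 08:00–18:00: 08:30–10:00, 13:00–13:45, 16:45–17:15.
Zheng free within 08:00–18:00: 08:00–11:45, 14:15–15:30.
Dana free within 08:00–18:00: 08:30–10:00, 10:15–14:00, 14:15–14:30, 15:00–15:15.
Quinn free within 08:00–18:00: 08:15–10:00, 10:45–11:00, 12:15–13:15, 15:15–17:00.
Maya ∩ Zheng: 08:30–10:00.
Maya ∩ Zheng ∩ Dana: 08:30–10:00.
Maya ∩ Zheng ∩ Dana ∩ Quinn: 08:30–10:00.
Restricted to 08:15–17:30: 08:30–10:00.
Windows ≥ 90 min: 08:30–10:00.
Latest start in the last window 08:30–10:00 is 10:00 − 90 min = 08:30.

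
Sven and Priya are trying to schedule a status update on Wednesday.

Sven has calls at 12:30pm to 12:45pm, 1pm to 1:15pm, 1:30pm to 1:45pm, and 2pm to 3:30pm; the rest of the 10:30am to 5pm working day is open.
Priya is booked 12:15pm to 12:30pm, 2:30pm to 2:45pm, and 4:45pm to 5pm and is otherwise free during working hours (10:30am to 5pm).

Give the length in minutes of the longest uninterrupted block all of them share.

Sven free within 10:30–17:00: 10:30–12:30, 12:45–13:00, 13:15–13:30, 13:45–14:00, 15:30–17:00.
Priya free within 10:30–17:00: 10:30–12:15, 12:30–14:30, 14:45–16:45.
Sven ∩ Priya: 10:30–12:15, 12:45–13:00, 13:15–13:30, 13:45–14:00, 15:30–16:45.
Common window lengths: 105, 15, 15, 15, 75 min; longest is 105.

105 minutes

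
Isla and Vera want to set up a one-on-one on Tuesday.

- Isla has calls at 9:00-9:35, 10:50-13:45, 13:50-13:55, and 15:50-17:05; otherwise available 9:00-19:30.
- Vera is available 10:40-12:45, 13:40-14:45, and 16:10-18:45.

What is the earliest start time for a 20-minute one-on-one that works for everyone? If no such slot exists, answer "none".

Isla free within 09:00–19:30: 09:35–10:50, 13:45–13:50, 13:55–15:50, 17:05–19:30.
Isla ∩ Vera: 10:40–10:50, 13:45–13:50, 13:55–14:45, 17:05–18:45.
Windows ≥ 20 min: 13:55–14:45, 17:05–18:45.
Earliest such window starts at 13:55.

13:55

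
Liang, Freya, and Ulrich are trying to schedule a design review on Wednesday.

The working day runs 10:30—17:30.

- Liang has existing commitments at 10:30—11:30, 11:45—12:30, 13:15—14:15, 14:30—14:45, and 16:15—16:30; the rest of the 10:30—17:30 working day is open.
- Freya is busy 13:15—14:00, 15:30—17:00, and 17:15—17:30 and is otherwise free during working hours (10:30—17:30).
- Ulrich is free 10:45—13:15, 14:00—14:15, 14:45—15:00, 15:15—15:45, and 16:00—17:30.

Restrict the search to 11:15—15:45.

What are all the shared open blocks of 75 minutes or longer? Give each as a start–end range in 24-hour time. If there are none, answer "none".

none

Liang free within 10:30–17:30: 11:30–11:45, 12:30–13:15, 14:15–14:30, 14:45–16:15, 16:30–17:30.
Freya free within 10:30–17:30: 10:30–13:15, 14:00–15:30, 17:00–17:15.
Liang ∩ Freya: 11:30–11:45, 12:30–13:15, 14:15–14:30, 14:45–15:30, 17:00–17:15.
Liang ∩ Freya ∩ Ulrich: 11:30–11:45, 12:30–13:15, 14:45–15:00, 15:15–15:30, 17:00–17:15.
Restricted to 11:15–15:45: 11:30–11:45, 12:30–13:15, 14:45–15:00, 15:15–15:30.
Windows ≥ 75 min: (none).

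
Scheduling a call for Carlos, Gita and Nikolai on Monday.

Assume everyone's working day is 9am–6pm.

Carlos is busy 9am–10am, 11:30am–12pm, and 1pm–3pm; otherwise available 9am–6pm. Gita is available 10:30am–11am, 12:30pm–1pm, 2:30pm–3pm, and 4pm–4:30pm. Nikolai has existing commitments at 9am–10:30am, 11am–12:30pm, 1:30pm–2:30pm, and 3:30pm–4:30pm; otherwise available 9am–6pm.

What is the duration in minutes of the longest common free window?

Carlos free within 09:00–18:00: 10:00–11:30, 12:00–13:00, 15:00–18:00.
Nikolai free within 09:00–18:00: 10:30–11:00, 12:30–13:30, 14:30–15:30, 16:30–18:00.
Carlos ∩ Gita: 10:30–11:00, 12:30–13:00, 16:00–16:30.
Carlos ∩ Gita ∩ Nikolai: 10:30–11:00, 12:30–13:00.
Common window lengths: 30, 30 min; longest is 30.

30 minutes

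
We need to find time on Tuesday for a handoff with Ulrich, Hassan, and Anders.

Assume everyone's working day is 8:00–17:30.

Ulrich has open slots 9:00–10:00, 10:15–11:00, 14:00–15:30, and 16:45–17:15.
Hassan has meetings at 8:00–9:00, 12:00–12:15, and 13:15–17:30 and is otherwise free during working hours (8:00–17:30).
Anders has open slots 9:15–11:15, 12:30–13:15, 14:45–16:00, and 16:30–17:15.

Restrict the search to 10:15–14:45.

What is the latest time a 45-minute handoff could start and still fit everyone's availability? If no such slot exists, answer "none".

Hassan free within 08:00–17:30: 09:00–12:00, 12:15–13:15.
Ulrich ∩ Hassan: 09:00–10:00, 10:15–11:00.
Ulrich ∩ Hassan ∩ Anders: 09:15–10:00, 10:15–11:00.
Restricted to 10:15–14:45: 10:15–11:00.
Windows ≥ 45 min: 10:15–11:00.
Latest start in the last window 10:15–11:00 is 11:00 − 45 min = 10:15.

10:15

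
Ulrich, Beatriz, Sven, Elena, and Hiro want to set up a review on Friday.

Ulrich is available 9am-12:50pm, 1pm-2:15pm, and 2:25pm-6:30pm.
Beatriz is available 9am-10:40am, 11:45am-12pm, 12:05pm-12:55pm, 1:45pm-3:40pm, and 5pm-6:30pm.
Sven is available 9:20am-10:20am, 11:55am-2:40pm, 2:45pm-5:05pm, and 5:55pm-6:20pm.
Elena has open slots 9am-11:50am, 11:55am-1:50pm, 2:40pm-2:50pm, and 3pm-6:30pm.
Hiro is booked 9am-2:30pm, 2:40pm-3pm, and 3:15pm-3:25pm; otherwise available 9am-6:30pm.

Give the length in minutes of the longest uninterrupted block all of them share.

Hiro free within 09:00–18:30: 14:30–14:40, 15:00–15:15, 15:25–18:30.
Ulrich ∩ Beatriz: 09:00–10:40, 11:45–12:00, 12:05–12:50, 13:45–14:15, 14:25–15:40, 17:00–18:30.
Ulrich ∩ Beatriz ∩ Sven: 09:20–10:20, 11:55–12:00, 12:05–12:50, 13:45–14:15, 14:25–14:40, 14:45–15:40, 17:00–17:05, 17:55–18:20.
Ulrich ∩ Beatriz ∩ Sven ∩ Elena: 09:20–10:20, 11:55–12:00, 12:05–12:50, 13:45–13:50, 14:45–14:50, 15:00–15:40, 17:00–17:05, 17:55–18:20.
Ulrich ∩ Beatriz ∩ Sven ∩ Elena ∩ Hiro: 15:00–15:15, 15:25–15:40, 17:00–17:05, 17:55–18:20.
Common window lengths: 15, 15, 5, 25 min; longest is 25.

25 minutes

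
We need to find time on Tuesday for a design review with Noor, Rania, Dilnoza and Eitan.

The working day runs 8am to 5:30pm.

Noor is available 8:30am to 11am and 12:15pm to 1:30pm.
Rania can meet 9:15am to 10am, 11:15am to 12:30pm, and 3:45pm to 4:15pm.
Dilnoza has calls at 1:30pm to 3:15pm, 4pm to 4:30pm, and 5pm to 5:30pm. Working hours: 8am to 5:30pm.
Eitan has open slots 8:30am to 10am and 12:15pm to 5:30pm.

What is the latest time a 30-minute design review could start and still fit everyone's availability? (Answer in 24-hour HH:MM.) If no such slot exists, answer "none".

Dilnoza free within 08:00–17:30: 08:00–13:30, 15:15–16:00, 16:30–17:00.
Noor ∩ Rania: 09:15–10:00, 12:15–12:30.
Noor ∩ Rania ∩ Dilnoza: 09:15–10:00, 12:15–12:30.
Noor ∩ Rania ∩ Dilnoza ∩ Eitan: 09:15–10:00, 12:15–12:30.
Windows ≥ 30 min: 09:15–10:00.
Latest start in the last window 09:15–10:00 is 10:00 − 30 min = 09:30.

09:30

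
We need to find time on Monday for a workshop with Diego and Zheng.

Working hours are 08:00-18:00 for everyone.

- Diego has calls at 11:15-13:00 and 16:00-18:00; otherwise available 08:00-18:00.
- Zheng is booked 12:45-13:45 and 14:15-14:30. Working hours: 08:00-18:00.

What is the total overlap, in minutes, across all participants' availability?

315 minutes

Diego free within 08:00–18:00: 08:00–11:15, 13:00–16:00.
Zheng free within 08:00–18:00: 08:00–12:45, 13:45–14:15, 14:30–18:00.
Diego ∩ Zheng: 08:00–11:15, 13:45–14:15, 14:30–16:00.
Total common minutes: 195 + 30 + 90 = 315.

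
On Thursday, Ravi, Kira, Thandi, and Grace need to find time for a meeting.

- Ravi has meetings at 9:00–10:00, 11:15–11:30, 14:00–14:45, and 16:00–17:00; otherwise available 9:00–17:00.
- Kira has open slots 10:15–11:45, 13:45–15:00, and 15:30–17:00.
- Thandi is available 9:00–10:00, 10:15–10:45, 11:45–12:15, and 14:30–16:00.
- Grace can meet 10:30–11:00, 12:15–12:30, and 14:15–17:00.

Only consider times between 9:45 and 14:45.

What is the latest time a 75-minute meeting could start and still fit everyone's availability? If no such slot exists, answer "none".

Ravi free within 09:00–17:00: 10:00–11:15, 11:30–14:00, 14:45–16:00.
Ravi ∩ Kira: 10:15–11:15, 11:30–11:45, 13:45–14:00, 14:45–15:00, 15:30–16:00.
Ravi ∩ Kira ∩ Thandi: 10:15–10:45, 14:45–15:00, 15:30–16:00.
Ravi ∩ Kira ∩ Thandi ∩ Grace: 10:30–10:45, 14:45–15:00, 15:30–16:00.
Restricted to 09:45–14:45: 10:30–10:45.
Windows ≥ 75 min: (none).

none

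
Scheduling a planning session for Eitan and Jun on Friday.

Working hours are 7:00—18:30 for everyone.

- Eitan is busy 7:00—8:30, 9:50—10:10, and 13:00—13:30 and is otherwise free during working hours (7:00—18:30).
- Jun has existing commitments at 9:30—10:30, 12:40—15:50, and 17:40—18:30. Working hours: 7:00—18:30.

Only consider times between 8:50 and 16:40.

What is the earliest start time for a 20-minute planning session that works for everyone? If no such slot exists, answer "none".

08:50

Eitan free within 07:00–18:30: 08:30–09:50, 10:10–13:00, 13:30–18:30.
Jun free within 07:00–18:30: 07:00–09:30, 10:30–12:40, 15:50–17:40.
Eitan ∩ Jun: 08:30–09:30, 10:30–12:40, 15:50–17:40.
Restricted to 08:50–16:40: 08:50–09:30, 10:30–12:40, 15:50–16:40.
Windows ≥ 20 min: 08:50–09:30, 10:30–12:40, 15:50–16:40.
Earliest such window starts at 08:50.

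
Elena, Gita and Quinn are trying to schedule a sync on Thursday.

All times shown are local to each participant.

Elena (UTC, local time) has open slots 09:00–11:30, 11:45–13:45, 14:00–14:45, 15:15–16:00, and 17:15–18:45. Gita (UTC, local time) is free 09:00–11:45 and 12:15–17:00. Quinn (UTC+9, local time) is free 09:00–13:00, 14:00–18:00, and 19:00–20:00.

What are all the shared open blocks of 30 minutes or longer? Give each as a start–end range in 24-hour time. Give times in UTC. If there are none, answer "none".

Elena → UTC: 09:00–11:30, 11:45–13:45, 14:00–14:45, 15:15–16:00, 17:15–18:45.
Gita → UTC: 09:00–11:45, 12:15–17:00.
Quinn → UTC: 00:00–04:00, 05:00–09:00, 10:00–11:00.
Elena ∩ Gita: 09:00–11:30, 12:15–13:45, 14:00–14:45, 15:15–16:00.
Elena ∩ Gita ∩ Quinn: 10:00–11:00.
Windows ≥ 30 min: 10:00–11:00.

10:00–11:00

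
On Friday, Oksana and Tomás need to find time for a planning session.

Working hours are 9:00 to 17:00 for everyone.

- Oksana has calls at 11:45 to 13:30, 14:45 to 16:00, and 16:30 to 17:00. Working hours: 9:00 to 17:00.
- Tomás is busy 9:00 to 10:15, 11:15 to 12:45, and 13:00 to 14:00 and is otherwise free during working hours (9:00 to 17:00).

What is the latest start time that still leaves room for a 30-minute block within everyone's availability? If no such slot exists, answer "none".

Oksana free within 09:00–17:00: 09:00–11:45, 13:30–14:45, 16:00–16:30.
Tomás free within 09:00–17:00: 10:15–11:15, 12:45–13:00, 14:00–17:00.
Oksana ∩ Tomás: 10:15–11:15, 14:00–14:45, 16:00–16:30.
Windows ≥ 30 min: 10:15–11:15, 14:00–14:45, 16:00–16:30.
Latest start in the last window 16:00–16:30 is 16:30 − 30 min = 16:00.

16:00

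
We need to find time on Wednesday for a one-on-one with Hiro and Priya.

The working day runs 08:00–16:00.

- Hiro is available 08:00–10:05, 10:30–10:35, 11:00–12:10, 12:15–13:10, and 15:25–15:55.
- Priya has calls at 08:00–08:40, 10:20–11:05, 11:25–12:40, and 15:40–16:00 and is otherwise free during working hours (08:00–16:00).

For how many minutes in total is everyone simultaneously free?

Priya free within 08:00–16:00: 08:40–10:20, 11:05–11:25, 12:40–15:40.
Hiro ∩ Priya: 08:40–10:05, 11:05–11:25, 12:40–13:10, 15:25–15:40.
Total common minutes: 85 + 20 + 30 + 15 = 150.

150 minutes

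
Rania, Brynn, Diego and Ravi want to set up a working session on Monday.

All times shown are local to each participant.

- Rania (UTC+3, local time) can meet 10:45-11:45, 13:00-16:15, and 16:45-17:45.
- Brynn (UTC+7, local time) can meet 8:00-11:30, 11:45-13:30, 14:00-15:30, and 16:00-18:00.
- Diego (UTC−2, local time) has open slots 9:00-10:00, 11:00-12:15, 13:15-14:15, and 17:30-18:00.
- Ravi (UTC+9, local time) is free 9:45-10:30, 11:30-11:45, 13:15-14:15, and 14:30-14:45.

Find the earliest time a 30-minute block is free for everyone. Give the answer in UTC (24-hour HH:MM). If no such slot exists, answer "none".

Rania → UTC: 07:45–08:45, 10:00–13:15, 13:45–14:45.
Brynn → UTC: 01:00–04:30, 04:45–06:30, 07:00–08:30, 09:00–11:00.
Diego → UTC: 11:00–12:00, 13:00–14:15, 15:15–16:15, 19:30–20:00.
Ravi → UTC: 00:45–01:30, 02:30–02:45, 04:15–05:15, 05:30–05:45.
Rania ∩ Brynn: 07:45–08:30, 10:00–11:00.
Rania ∩ Brynn ∩ Diego: (none).
Rania ∩ Brynn ∩ Diego ∩ Ravi: (none).
Windows ≥ 30 min: (none).

none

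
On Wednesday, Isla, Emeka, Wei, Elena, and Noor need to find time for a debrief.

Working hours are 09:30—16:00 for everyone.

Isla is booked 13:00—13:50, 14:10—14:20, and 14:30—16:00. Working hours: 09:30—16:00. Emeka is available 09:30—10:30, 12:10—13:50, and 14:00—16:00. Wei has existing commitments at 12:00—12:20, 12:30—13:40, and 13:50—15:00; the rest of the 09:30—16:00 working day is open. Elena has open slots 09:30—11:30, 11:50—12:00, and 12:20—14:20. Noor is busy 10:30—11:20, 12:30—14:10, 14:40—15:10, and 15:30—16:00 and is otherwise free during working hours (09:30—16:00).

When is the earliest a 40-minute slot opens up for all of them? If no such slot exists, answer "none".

Isla free within 09:30–16:00: 09:30–13:00, 13:50–14:10, 14:20–14:30.
Wei free within 09:30–16:00: 09:30–12:00, 12:20–12:30, 13:40–13:50, 15:00–16:00.
Noor free within 09:30–16:00: 09:30–10:30, 11:20–12:30, 14:10–14:40, 15:10–15:30.
Isla ∩ Emeka: 09:30–10:30, 12:10–13:00, 14:00–14:10, 14:20–14:30.
Isla ∩ Emeka ∩ Wei: 09:30–10:30, 12:20–12:30.
Isla ∩ Emeka ∩ Wei ∩ Elena: 09:30–10:30, 12:20–12:30.
Isla ∩ Emeka ∩ Wei ∩ Elena ∩ Noor: 09:30–10:30, 12:20–12:30.
Windows ≥ 40 min: 09:30–10:30.
Earliest such window starts at 09:30.

09:30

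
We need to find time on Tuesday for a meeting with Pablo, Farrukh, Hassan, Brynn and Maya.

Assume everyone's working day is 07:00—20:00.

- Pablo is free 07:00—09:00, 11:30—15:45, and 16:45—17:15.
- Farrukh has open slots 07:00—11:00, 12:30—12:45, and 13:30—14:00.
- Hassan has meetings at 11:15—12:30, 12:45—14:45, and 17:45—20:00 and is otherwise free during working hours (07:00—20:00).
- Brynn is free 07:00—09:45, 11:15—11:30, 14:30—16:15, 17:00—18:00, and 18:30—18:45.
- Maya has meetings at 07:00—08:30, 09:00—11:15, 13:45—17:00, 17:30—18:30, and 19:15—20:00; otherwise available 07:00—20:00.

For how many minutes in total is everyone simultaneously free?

30 minutes

Hassan free within 07:00–20:00: 07:00–11:15, 12:30–12:45, 14:45–17:45.
Maya free within 07:00–20:00: 08:30–09:00, 11:15–13:45, 17:00–17:30, 18:30–19:15.
Pablo ∩ Farrukh: 07:00–09:00, 12:30–12:45, 13:30–14:00.
Pablo ∩ Farrukh ∩ Hassan: 07:00–09:00, 12:30–12:45.
Pablo ∩ Farrukh ∩ Hassan ∩ Brynn: 07:00–09:00.
Pablo ∩ Farrukh ∩ Hassan ∩ Brynn ∩ Maya: 08:30–09:00.
Total common minutes: 30.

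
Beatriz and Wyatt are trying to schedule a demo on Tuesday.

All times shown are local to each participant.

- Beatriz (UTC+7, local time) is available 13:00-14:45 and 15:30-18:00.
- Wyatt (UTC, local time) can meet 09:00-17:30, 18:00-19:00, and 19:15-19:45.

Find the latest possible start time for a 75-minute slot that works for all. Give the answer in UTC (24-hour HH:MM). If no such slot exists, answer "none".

09:45

Beatriz → UTC: 06:00–07:45, 08:30–11:00.
Wyatt → UTC: 09:00–17:30, 18:00–19:00, 19:15–19:45.
Beatriz ∩ Wyatt: 09:00–11:00.
Windows ≥ 75 min: 09:00–11:00.
Latest start in the last window 09:00–11:00 is 11:00 − 75 min = 09:45.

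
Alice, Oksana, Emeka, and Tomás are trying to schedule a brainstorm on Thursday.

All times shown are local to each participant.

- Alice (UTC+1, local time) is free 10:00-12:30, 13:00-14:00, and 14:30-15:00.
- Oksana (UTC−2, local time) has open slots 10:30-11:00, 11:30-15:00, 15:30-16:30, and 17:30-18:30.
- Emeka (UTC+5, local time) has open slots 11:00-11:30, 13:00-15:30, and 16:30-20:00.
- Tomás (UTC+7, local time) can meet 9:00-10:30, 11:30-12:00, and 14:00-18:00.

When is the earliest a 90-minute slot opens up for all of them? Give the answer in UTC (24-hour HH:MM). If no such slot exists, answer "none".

Alice → UTC: 09:00–11:30, 12:00–13:00, 13:30–14:00.
Oksana → UTC: 12:30–13:00, 13:30–17:00, 17:30–18:30, 19:30–20:30.
Emeka → UTC: 06:00–06:30, 08:00–10:30, 11:30–15:00.
Tomás → UTC: 02:00–03:30, 04:30–05:00, 07:00–11:00.
Alice ∩ Oksana: 12:30–13:00, 13:30–14:00.
Alice ∩ Oksana ∩ Emeka: 12:30–13:00, 13:30–14:00.
Alice ∩ Oksana ∩ Emeka ∩ Tomás: (none).
Windows ≥ 90 min: (none).

none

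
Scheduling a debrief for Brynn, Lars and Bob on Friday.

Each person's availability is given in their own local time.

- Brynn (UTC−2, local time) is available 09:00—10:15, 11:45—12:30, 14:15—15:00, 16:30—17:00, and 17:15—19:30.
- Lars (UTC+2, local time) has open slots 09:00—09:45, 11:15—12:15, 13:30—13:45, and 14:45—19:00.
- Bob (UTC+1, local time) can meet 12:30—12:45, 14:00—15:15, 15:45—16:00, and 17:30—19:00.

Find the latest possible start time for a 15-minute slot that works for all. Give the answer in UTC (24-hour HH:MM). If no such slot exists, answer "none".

16:45

Brynn → UTC: 11:00–12:15, 13:45–14:30, 16:15–17:00, 18:30–19:00, 19:15–21:30.
Lars → UTC: 07:00–07:45, 09:15–10:15, 11:30–11:45, 12:45–17:00.
Bob → UTC: 11:30–11:45, 13:00–14:15, 14:45–15:00, 16:30–18:00.
Brynn ∩ Lars: 11:30–11:45, 13:45–14:30, 16:15–17:00.
Brynn ∩ Lars ∩ Bob: 11:30–11:45, 13:45–14:15, 16:30–17:00.
Windows ≥ 15 min: 11:30–11:45, 13:45–14:15, 16:30–17:00.
Latest start in the last window 16:30–17:00 is 17:00 − 15 min = 16:45.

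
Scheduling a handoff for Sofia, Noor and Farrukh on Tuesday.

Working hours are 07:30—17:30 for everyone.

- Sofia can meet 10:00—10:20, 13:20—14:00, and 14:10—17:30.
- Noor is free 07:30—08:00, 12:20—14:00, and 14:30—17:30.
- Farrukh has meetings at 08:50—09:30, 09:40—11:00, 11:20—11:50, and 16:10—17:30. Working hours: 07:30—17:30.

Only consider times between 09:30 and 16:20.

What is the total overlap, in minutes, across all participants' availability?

Farrukh free within 07:30–17:30: 07:30–08:50, 09:30–09:40, 11:00–11:20, 11:50–16:10.
Sofia ∩ Noor: 13:20–14:00, 14:30–17:30.
Sofia ∩ Noor ∩ Farrukh: 13:20–14:00, 14:30–16:10.
Restricted to 09:30–16:20: 13:20–14:00, 14:30–16:10.
Total common minutes: 40 + 100 = 140.

140 minutes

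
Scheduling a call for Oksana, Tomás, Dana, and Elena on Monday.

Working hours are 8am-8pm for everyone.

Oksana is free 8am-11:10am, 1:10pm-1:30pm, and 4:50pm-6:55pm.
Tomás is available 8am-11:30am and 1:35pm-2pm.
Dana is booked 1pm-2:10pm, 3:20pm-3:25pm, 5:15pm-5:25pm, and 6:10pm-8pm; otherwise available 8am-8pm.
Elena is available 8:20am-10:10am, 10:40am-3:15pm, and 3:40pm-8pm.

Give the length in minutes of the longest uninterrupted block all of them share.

Dana free within 08:00–20:00: 08:00–13:00, 14:10–15:20, 15:25–17:15, 17:25–18:10.
Oksana ∩ Tomás: 08:00–11:10.
Oksana ∩ Tomás ∩ Dana: 08:00–11:10.
Oksana ∩ Tomás ∩ Dana ∩ Elena: 08:20–10:10, 10:40–11:10.
Common window lengths: 110, 30 min; longest is 110.

110 minutes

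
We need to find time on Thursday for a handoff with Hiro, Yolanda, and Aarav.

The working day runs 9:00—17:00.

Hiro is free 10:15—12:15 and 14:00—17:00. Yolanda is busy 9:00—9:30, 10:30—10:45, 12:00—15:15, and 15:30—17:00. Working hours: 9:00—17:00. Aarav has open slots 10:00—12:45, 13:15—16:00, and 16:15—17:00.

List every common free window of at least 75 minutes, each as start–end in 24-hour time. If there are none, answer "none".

Yolanda free within 09:00–17:00: 09:30–10:30, 10:45–12:00, 15:15–15:30.
Hiro ∩ Yolanda: 10:15–10:30, 10:45–12:00, 15:15–15:30.
Hiro ∩ Yolanda ∩ Aarav: 10:15–10:30, 10:45–12:00, 15:15–15:30.
Windows ≥ 75 min: 10:45–12:00.

10:45–12:00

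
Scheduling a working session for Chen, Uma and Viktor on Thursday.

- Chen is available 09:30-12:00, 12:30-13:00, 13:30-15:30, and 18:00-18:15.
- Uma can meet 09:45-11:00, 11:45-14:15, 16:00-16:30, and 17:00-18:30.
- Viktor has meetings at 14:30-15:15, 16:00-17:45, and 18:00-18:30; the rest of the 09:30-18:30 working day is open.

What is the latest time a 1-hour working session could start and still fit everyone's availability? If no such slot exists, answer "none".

Viktor free within 09:30–18:30: 09:30–14:30, 15:15–16:00, 17:45–18:00.
Chen ∩ Uma: 09:45–11:00, 11:45–12:00, 12:30–13:00, 13:30–14:15, 18:00–18:15.
Chen ∩ Uma ∩ Viktor: 09:45–11:00, 11:45–12:00, 12:30–13:00, 13:30–14:15.
Windows ≥ 60 min: 09:45–11:00.
Latest start in the last window 09:45–11:00 is 11:00 − 60 min = 10:00.

10:00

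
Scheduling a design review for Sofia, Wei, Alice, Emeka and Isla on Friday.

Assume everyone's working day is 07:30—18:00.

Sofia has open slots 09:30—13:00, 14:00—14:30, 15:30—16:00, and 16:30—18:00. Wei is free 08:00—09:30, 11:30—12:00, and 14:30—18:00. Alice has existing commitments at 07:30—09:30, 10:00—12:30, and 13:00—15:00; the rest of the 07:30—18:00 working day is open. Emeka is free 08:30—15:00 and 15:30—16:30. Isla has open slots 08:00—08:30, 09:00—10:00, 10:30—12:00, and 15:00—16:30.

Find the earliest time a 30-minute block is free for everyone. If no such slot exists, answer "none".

Alice free within 07:30–18:00: 09:30–10:00, 12:30–13:00, 15:00–18:00.
Sofia ∩ Wei: 11:30–12:00, 15:30–16:00, 16:30–18:00.
Sofia ∩ Wei ∩ Alice: 15:30–16:00, 16:30–18:00.
Sofia ∩ Wei ∩ Alice ∩ Emeka: 15:30–16:00.
Sofia ∩ Wei ∩ Alice ∩ Emeka ∩ Isla: 15:30–16:00.
Windows ≥ 30 min: 15:30–16:00.
Earliest such window starts at 15:30.

15:30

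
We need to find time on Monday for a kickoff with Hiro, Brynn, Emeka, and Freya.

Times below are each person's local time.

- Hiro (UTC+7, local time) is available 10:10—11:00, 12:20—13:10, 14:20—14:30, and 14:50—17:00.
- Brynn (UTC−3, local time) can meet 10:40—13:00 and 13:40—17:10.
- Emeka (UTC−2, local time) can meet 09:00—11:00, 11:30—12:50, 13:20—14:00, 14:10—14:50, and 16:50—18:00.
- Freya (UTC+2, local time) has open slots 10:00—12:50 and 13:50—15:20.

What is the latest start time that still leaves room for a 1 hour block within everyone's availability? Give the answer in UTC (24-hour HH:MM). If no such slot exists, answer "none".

none

Hiro → UTC: 03:10–04:00, 05:20–06:10, 07:20–07:30, 07:50–10:00.
Brynn → UTC: 13:40–16:00, 16:40–20:10.
Emeka → UTC: 11:00–13:00, 13:30–14:50, 15:20–16:00, 16:10–16:50, 18:50–20:00.
Freya → UTC: 08:00–10:50, 11:50–13:20.
Hiro ∩ Brynn: (none).
Hiro ∩ Brynn ∩ Emeka: (none).
Hiro ∩ Brynn ∩ Emeka ∩ Freya: (none).
Windows ≥ 60 min: (none).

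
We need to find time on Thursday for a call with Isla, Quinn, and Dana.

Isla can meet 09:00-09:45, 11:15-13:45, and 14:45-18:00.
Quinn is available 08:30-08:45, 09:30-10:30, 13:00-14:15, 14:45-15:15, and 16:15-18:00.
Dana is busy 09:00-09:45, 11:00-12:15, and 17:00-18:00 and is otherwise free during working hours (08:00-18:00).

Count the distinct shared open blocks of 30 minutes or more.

Dana free within 08:00–18:00: 08:00–09:00, 09:45–11:00, 12:15–17:00.
Isla ∩ Quinn: 09:30–09:45, 13:00–13:45, 14:45–15:15, 16:15–18:00.
Isla ∩ Quinn ∩ Dana: 13:00–13:45, 14:45–15:15, 16:15–17:00.
Windows ≥ 30 min: 13:00–13:45, 14:45–15:15, 16:15–17:00.
That's 3 windows.

3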